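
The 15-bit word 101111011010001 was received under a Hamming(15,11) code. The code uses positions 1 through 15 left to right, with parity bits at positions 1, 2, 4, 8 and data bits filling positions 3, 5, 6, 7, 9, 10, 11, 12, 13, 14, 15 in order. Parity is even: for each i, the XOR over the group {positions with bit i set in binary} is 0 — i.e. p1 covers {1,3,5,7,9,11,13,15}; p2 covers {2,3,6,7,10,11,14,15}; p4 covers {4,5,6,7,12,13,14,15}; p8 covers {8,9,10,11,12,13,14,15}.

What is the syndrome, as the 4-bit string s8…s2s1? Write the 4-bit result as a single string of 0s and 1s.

0000

s1 (pos 1,3,5,7,9,11,13,15): 1⊕1⊕1⊕0⊕1⊕1⊕0⊕1 = 0
s2 (pos 2,3,6,7,10,11,14,15): 0⊕1⊕1⊕0⊕0⊕1⊕0⊕1 = 0
s4 (pos 4,5,6,7,12,13,14,15): 1⊕1⊕1⊕0⊕0⊕0⊕0⊕1 = 0
s8 (pos 8,9,10,11,12,13,14,15): 1⊕1⊕0⊕1⊕0⊕0⊕0⊕1 = 0
Syndrome s8…s1 = 0000 → no error.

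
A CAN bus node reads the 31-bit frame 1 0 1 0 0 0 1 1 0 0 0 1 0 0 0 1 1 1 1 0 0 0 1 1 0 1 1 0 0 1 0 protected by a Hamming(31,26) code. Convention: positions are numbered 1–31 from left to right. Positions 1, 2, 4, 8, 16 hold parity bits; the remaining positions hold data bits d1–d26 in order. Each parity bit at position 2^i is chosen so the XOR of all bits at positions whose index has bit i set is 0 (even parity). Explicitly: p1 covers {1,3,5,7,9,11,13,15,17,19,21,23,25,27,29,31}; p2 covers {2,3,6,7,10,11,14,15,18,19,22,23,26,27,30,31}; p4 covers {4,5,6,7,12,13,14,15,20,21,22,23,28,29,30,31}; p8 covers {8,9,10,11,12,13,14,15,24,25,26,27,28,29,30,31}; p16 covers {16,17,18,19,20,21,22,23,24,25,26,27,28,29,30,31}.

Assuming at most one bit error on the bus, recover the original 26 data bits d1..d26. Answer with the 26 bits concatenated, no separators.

s1 (pos 1,3,5,7,9,11,13,15,17,19,21,23,25,27,29,31): 1⊕1⊕0⊕1⊕0⊕0⊕0⊕0⊕1⊕1⊕0⊕1⊕0⊕1⊕0⊕0 = 1
s2 (pos 2,3,6,7,10,11,14,15,18,19,22,23,26,27,30,31): 0⊕1⊕0⊕1⊕0⊕0⊕0⊕0⊕1⊕1⊕0⊕1⊕1⊕1⊕1⊕0 = 0
s4 (pos 4,5,6,7,12,13,14,15,20,21,22,23,28,29,30,31): 0⊕0⊕0⊕1⊕1⊕0⊕0⊕0⊕0⊕0⊕0⊕1⊕0⊕0⊕1⊕0 = 0
s8 (pos 8,9,10,11,12,13,14,15,24,25,26,27,28,29,30,31): 1⊕0⊕0⊕0⊕1⊕0⊕0⊕0⊕1⊕0⊕1⊕1⊕0⊕0⊕1⊕0 = 0
s16 (pos 16,17,18,19,20,21,22,23,24,25,26,27,28,29,30,31): 1⊕1⊕1⊕1⊕0⊕0⊕0⊕1⊕1⊕0⊕1⊕1⊕0⊕0⊕1⊕0 = 1
Syndrome s16…s1 = 10001 → error at position 17.
Flip position 17: 1010001100010001111000110110010 → 1010001100010001011000110110010
Read data bits from positions 3,5,6,7,9,10,11,12,13,14,15,17,18,19,20,21,22,23,24,25,26,27,28,29,30,31: 10010001000011000110110010

10010001000011000110110010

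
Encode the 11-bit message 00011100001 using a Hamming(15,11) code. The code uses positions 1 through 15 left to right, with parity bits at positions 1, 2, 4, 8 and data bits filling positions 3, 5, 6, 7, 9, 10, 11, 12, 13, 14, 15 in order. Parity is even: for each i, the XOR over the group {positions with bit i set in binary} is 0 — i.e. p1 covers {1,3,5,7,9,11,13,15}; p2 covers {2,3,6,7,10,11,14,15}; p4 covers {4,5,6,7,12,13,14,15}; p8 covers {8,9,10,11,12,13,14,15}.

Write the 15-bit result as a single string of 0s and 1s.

110000111100001

Place data at non-parity positions: p1 p2 0 p4 0 0 1 p8 1 1 0 0 0 0 1
p1 (pos 1,3,5,7,9,11,13,15): XOR of data positions = 0⊕0⊕1⊕1⊕0⊕0⊕1 = 1
p2 (pos 2,3,6,7,10,11,14,15): XOR of data positions = 0⊕0⊕1⊕1⊕0⊕0⊕1 = 1
p4 (pos 4,5,6,7,12,13,14,15): XOR of data positions = 0⊕0⊕1⊕0⊕0⊕0⊕1 = 0
p8 (pos 8,9,10,11,12,13,14,15): XOR of data positions = 1⊕1⊕0⊕0⊕0⊕0⊕1 = 1
Codeword: 110000111100001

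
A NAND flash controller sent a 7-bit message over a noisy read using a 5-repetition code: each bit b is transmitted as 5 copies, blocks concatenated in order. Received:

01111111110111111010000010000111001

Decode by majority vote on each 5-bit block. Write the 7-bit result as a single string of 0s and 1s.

Block 1 (01111): 4 ones → 1
Block 2 (11111): 5 ones → 1
Block 3 (01111): 4 ones → 1
Block 4 (11010): 3 ones → 1
Block 5 (00001): 1 one → 0
Block 6 (00001): 1 one → 0
Block 7 (11001): 3 ones → 1

1111001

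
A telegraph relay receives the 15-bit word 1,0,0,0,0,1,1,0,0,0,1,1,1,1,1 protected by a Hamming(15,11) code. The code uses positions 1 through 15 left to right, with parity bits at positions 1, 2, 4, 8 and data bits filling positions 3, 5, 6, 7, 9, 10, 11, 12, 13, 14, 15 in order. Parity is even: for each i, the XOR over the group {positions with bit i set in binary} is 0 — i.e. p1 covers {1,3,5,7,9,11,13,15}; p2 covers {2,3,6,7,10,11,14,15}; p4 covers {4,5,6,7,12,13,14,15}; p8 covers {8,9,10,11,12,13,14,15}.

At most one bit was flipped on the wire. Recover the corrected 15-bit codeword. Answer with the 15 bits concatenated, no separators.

s1 (pos 1,3,5,7,9,11,13,15): 1⊕0⊕0⊕1⊕0⊕1⊕1⊕1 = 1
s2 (pos 2,3,6,7,10,11,14,15): 0⊕0⊕1⊕1⊕0⊕1⊕1⊕1 = 1
s4 (pos 4,5,6,7,12,13,14,15): 0⊕0⊕1⊕1⊕1⊕1⊕1⊕1 = 0
s8 (pos 8,9,10,11,12,13,14,15): 0⊕0⊕0⊕1⊕1⊕1⊕1⊕1 = 1
Syndrome s8…s1 = 1011 → error at position 11.
Flip position 11: 100001100011111 → 100001100001111

100001100001111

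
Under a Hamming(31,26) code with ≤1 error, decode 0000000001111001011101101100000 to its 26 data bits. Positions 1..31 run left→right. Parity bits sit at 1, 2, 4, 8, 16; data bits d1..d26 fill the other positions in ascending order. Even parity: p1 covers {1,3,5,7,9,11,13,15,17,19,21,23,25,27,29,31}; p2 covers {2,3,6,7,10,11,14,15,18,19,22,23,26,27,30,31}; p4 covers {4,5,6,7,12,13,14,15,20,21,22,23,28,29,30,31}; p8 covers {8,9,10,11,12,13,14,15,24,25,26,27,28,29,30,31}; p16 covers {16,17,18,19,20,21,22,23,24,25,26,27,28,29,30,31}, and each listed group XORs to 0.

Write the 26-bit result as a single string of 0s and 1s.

s1 (pos 1,3,5,7,9,11,13,15,17,19,21,23,25,27,29,31): 0⊕0⊕0⊕0⊕0⊕1⊕1⊕0⊕0⊕1⊕0⊕1⊕1⊕0⊕0⊕0 = 1
s2 (pos 2,3,6,7,10,11,14,15,18,19,22,23,26,27,30,31): 0⊕0⊕0⊕0⊕1⊕1⊕0⊕0⊕1⊕1⊕1⊕1⊕1⊕0⊕0⊕0 = 1
s4 (pos 4,5,6,7,12,13,14,15,20,21,22,23,28,29,30,31): 0⊕0⊕0⊕0⊕1⊕1⊕0⊕0⊕1⊕0⊕1⊕1⊕0⊕0⊕0⊕0 = 1
s8 (pos 8,9,10,11,12,13,14,15,24,25,26,27,28,29,30,31): 0⊕0⊕1⊕1⊕1⊕1⊕0⊕0⊕0⊕1⊕1⊕0⊕0⊕0⊕0⊕0 = 0
s16 (pos 16,17,18,19,20,21,22,23,24,25,26,27,28,29,30,31): 1⊕0⊕1⊕1⊕1⊕0⊕1⊕1⊕0⊕1⊕1⊕0⊕0⊕0⊕0⊕0 = 0
Syndrome s16…s1 = 00111 → error at position 7.
Flip position 7: 0000000001111001011101101100000 → 0000001001111001011101101100000
Read data bits from positions 3,5,6,7,9,10,11,12,13,14,15,17,18,19,20,21,22,23,24,25,26,27,28,29,30,31: 00010111100011101101100000

00010111100011101101100000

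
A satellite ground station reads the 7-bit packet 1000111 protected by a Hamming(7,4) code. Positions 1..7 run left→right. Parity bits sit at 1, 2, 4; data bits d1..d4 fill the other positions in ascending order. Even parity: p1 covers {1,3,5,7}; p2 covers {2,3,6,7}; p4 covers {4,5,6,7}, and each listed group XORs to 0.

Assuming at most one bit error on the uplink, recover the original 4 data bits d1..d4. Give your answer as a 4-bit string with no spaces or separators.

s1 (pos 1,3,5,7): 1⊕0⊕1⊕1 = 1
s2 (pos 2,3,6,7): 0⊕0⊕1⊕1 = 0
s4 (pos 4,5,6,7): 0⊕1⊕1⊕1 = 1
Syndrome s4…s1 = 101 → error at position 5.
Flip position 5: 1000111 → 1000011
Read data bits from positions 3,5,6,7: 0011

0011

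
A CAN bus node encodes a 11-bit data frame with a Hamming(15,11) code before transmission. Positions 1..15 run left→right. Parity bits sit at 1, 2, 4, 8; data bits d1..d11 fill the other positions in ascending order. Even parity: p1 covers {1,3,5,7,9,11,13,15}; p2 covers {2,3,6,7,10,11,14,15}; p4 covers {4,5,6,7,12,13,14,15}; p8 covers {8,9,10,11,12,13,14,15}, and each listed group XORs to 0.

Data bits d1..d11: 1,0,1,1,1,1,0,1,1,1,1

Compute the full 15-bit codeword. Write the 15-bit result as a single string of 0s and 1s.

Place data at non-parity positions: p1 p2 1 p4 0 1 1 p8 1 1 0 1 1 1 1
p1 (pos 1,3,5,7,9,11,13,15): XOR of data positions = 1⊕0⊕1⊕1⊕0⊕1⊕1 = 1
p2 (pos 2,3,6,7,10,11,14,15): XOR of data positions = 1⊕1⊕1⊕1⊕0⊕1⊕1 = 0
p4 (pos 4,5,6,7,12,13,14,15): XOR of data positions = 0⊕1⊕1⊕1⊕1⊕1⊕1 = 0
p8 (pos 8,9,10,11,12,13,14,15): XOR of data positions = 1⊕1⊕0⊕1⊕1⊕1⊕1 = 0
Codeword: 101001101101111

101001101101111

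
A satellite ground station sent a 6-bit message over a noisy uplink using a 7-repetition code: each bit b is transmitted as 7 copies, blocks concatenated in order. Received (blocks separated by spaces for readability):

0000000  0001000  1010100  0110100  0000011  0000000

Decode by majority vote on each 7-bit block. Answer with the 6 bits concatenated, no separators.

000000

Block 1 (0000000): 0 ones → 0
Block 2 (0001000): 1 one → 0
Block 3 (1010100): 3 ones → 0
Block 4 (0110100): 3 ones → 0
Block 5 (0000011): 2 ones → 0
Block 6 (0000000): 0 ones → 0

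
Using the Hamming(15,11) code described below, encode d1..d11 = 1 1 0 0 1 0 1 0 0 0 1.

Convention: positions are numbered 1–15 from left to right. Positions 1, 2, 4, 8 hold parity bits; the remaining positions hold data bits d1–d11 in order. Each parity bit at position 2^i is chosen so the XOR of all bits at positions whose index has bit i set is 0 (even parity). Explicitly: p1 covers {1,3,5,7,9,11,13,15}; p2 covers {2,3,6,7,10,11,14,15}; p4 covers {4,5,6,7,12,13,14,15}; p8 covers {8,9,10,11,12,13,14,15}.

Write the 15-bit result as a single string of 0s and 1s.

111010011010001

Place data at non-parity positions: p1 p2 1 p4 1 0 0 p8 1 0 1 0 0 0 1
p1 (pos 1,3,5,7,9,11,13,15): XOR of data positions = 1⊕1⊕0⊕1⊕1⊕0⊕1 = 1
p2 (pos 2,3,6,7,10,11,14,15): XOR of data positions = 1⊕0⊕0⊕0⊕1⊕0⊕1 = 1
p4 (pos 4,5,6,7,12,13,14,15): XOR of data positions = 1⊕0⊕0⊕0⊕0⊕0⊕1 = 0
p8 (pos 8,9,10,11,12,13,14,15): XOR of data positions = 1⊕0⊕1⊕0⊕0⊕0⊕1 = 1
Codeword: 111010011010001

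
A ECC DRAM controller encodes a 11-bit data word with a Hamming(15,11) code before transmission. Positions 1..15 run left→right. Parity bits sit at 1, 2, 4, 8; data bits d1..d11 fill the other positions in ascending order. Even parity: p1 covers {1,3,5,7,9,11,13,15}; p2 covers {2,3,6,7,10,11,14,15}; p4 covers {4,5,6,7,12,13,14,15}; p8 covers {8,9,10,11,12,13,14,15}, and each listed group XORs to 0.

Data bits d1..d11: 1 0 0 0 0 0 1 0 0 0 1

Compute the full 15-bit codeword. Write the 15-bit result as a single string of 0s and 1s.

111100000010001

Place data at non-parity positions: p1 p2 1 p4 0 0 0 p8 0 0 1 0 0 0 1
p1 (pos 1,3,5,7,9,11,13,15): XOR of data positions = 1⊕0⊕0⊕0⊕1⊕0⊕1 = 1
p2 (pos 2,3,6,7,10,11,14,15): XOR of data positions = 1⊕0⊕0⊕0⊕1⊕0⊕1 = 1
p4 (pos 4,5,6,7,12,13,14,15): XOR of data positions = 0⊕0⊕0⊕0⊕0⊕0⊕1 = 1
p8 (pos 8,9,10,11,12,13,14,15): XOR of data positions = 0⊕0⊕1⊕0⊕0⊕0⊕1 = 0
Codeword: 111100000010001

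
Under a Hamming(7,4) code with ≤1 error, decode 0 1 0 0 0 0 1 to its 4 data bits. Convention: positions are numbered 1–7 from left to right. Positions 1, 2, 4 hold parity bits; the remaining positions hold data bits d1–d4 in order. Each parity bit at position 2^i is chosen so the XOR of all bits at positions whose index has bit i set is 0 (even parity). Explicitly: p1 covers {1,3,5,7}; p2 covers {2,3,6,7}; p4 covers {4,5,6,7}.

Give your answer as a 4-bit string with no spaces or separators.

s1 (pos 1,3,5,7): 0⊕0⊕0⊕1 = 1
s2 (pos 2,3,6,7): 1⊕0⊕0⊕1 = 0
s4 (pos 4,5,6,7): 0⊕0⊕0⊕1 = 1
Syndrome s4…s1 = 101 → error at position 5.
Flip position 5: 0100001 → 0100101
Read data bits from positions 3,5,6,7: 0101

0101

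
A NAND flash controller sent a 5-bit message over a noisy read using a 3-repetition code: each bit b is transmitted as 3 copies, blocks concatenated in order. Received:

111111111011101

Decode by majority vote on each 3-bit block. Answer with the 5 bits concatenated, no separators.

Block 1 (111): 3 ones → 1
Block 2 (111): 3 ones → 1
Block 3 (111): 3 ones → 1
Block 4 (011): 2 ones → 1
Block 5 (101): 2 ones → 1

11111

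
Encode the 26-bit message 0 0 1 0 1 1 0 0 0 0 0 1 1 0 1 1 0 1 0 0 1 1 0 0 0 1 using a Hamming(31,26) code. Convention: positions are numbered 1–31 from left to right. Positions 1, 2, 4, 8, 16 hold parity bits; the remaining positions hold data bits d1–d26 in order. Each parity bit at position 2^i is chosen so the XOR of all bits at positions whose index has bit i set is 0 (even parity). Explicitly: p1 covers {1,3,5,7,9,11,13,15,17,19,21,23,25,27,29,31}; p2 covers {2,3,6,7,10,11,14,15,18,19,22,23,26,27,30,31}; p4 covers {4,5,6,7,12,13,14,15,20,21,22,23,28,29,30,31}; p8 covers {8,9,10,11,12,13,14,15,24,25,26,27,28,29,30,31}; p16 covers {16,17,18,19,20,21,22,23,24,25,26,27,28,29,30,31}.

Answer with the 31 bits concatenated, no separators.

Place data at non-parity positions: p1 p2 0 p4 0 1 0 p8 1 1 0 0 0 0 0 p16 1 1 0 1 1 0 1 0 0 1 1 0 0 0 1
p1 (pos 1,3,5,7,9,11,13,15,17,19,21,23,25,27,29,31): XOR of data positions = 0⊕0⊕0⊕1⊕0⊕0⊕0⊕1⊕0⊕1⊕1⊕0⊕1⊕0⊕1 = 0
p2 (pos 2,3,6,7,10,11,14,15,18,19,22,23,26,27,30,31): XOR of data positions = 0⊕1⊕0⊕1⊕0⊕0⊕0⊕1⊕0⊕0⊕1⊕1⊕1⊕0⊕1 = 1
p4 (pos 4,5,6,7,12,13,14,15,20,21,22,23,28,29,30,31): XOR of data positions = 0⊕1⊕0⊕0⊕0⊕0⊕0⊕1⊕1⊕0⊕1⊕0⊕0⊕0⊕1 = 1
p8 (pos 8,9,10,11,12,13,14,15,24,25,26,27,28,29,30,31): XOR of data positions = 1⊕1⊕0⊕0⊕0⊕0⊕0⊕0⊕0⊕1⊕1⊕0⊕0⊕0⊕1 = 1
p16 (pos 16,17,18,19,20,21,22,23,24,25,26,27,28,29,30,31): XOR of data positions = 1⊕1⊕0⊕1⊕1⊕0⊕1⊕0⊕0⊕1⊕1⊕0⊕0⊕0⊕1 = 0
Codeword: 0101010111000000110110100110001

0101010111000000110110100110001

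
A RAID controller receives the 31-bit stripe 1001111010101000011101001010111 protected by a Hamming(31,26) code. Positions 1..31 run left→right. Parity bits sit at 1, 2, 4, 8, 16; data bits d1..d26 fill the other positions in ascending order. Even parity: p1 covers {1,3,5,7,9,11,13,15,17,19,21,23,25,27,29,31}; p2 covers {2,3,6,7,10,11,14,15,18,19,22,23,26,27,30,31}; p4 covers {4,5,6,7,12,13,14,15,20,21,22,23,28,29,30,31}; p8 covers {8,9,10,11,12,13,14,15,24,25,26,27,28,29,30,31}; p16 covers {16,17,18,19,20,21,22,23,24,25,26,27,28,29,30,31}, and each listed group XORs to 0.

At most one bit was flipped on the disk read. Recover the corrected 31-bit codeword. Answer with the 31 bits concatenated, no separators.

s1 (pos 1,3,5,7,9,11,13,15,17,19,21,23,25,27,29,31): 1⊕0⊕1⊕1⊕1⊕1⊕1⊕0⊕0⊕1⊕0⊕0⊕1⊕1⊕1⊕1 = 1
s2 (pos 2,3,6,7,10,11,14,15,18,19,22,23,26,27,30,31): 0⊕0⊕1⊕1⊕0⊕1⊕0⊕0⊕1⊕1⊕1⊕0⊕0⊕1⊕1⊕1 = 1
s4 (pos 4,5,6,7,12,13,14,15,20,21,22,23,28,29,30,31): 1⊕1⊕1⊕1⊕0⊕1⊕0⊕0⊕1⊕0⊕1⊕0⊕0⊕1⊕1⊕1 = 0
s8 (pos 8,9,10,11,12,13,14,15,24,25,26,27,28,29,30,31): 0⊕1⊕0⊕1⊕0⊕1⊕0⊕0⊕0⊕1⊕0⊕1⊕0⊕1⊕1⊕1 = 0
s16 (pos 16,17,18,19,20,21,22,23,24,25,26,27,28,29,30,31): 0⊕0⊕1⊕1⊕1⊕0⊕1⊕0⊕0⊕1⊕0⊕1⊕0⊕1⊕1⊕1 = 1
Syndrome s16…s1 = 10011 → error at position 19.
Flip position 19: 1001111010101000011101001010111 → 1001111010101000010101001010111

1001111010101000010101001010111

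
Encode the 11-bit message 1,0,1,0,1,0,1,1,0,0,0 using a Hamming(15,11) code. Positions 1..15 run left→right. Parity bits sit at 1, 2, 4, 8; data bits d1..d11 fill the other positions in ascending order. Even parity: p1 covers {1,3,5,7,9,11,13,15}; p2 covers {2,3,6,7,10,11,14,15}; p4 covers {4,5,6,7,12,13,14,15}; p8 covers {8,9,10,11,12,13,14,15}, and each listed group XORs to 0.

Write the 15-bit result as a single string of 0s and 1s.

Place data at non-parity positions: p1 p2 1 p4 0 1 0 p8 1 0 1 1 0 0 0
p1 (pos 1,3,5,7,9,11,13,15): XOR of data positions = 1⊕0⊕0⊕1⊕1⊕0⊕0 = 1
p2 (pos 2,3,6,7,10,11,14,15): XOR of data positions = 1⊕1⊕0⊕0⊕1⊕0⊕0 = 1
p4 (pos 4,5,6,7,12,13,14,15): XOR of data positions = 0⊕1⊕0⊕1⊕0⊕0⊕0 = 0
p8 (pos 8,9,10,11,12,13,14,15): XOR of data positions = 1⊕0⊕1⊕1⊕0⊕0⊕0 = 1
Codeword: 111001011011000

111001011011000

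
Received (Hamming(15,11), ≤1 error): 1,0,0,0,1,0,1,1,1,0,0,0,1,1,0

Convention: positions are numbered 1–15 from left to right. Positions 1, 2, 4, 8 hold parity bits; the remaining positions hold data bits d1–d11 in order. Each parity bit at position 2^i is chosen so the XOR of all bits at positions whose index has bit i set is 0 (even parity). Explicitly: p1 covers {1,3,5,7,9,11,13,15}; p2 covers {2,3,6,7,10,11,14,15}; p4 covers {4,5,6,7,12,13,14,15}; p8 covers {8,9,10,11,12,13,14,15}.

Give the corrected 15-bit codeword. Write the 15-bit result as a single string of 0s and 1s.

000010111000110

s1 (pos 1,3,5,7,9,11,13,15): 1⊕0⊕1⊕1⊕1⊕0⊕1⊕0 = 1
s2 (pos 2,3,6,7,10,11,14,15): 0⊕0⊕0⊕1⊕0⊕0⊕1⊕0 = 0
s4 (pos 4,5,6,7,12,13,14,15): 0⊕1⊕0⊕1⊕0⊕1⊕1⊕0 = 0
s8 (pos 8,9,10,11,12,13,14,15): 1⊕1⊕0⊕0⊕0⊕1⊕1⊕0 = 0
Syndrome s8…s1 = 0001 → error at position 1.
Flip position 1: 100010111000110 → 000010111000110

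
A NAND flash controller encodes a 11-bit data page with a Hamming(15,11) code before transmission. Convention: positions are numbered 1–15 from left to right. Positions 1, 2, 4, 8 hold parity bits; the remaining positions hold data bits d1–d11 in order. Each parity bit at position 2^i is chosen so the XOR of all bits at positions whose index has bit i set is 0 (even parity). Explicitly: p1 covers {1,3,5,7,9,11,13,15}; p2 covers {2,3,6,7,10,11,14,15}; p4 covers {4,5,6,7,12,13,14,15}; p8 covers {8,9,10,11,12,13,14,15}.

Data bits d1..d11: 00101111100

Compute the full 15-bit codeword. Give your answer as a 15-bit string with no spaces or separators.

110101011111100

Place data at non-parity positions: p1 p2 0 p4 0 1 0 p8 1 1 1 1 1 0 0
p1 (pos 1,3,5,7,9,11,13,15): XOR of data positions = 0⊕0⊕0⊕1⊕1⊕1⊕0 = 1
p2 (pos 2,3,6,7,10,11,14,15): XOR of data positions = 0⊕1⊕0⊕1⊕1⊕0⊕0 = 1
p4 (pos 4,5,6,7,12,13,14,15): XOR of data positions = 0⊕1⊕0⊕1⊕1⊕0⊕0 = 1
p8 (pos 8,9,10,11,12,13,14,15): XOR of data positions = 1⊕1⊕1⊕1⊕1⊕0⊕0 = 1
Codeword: 110101011111100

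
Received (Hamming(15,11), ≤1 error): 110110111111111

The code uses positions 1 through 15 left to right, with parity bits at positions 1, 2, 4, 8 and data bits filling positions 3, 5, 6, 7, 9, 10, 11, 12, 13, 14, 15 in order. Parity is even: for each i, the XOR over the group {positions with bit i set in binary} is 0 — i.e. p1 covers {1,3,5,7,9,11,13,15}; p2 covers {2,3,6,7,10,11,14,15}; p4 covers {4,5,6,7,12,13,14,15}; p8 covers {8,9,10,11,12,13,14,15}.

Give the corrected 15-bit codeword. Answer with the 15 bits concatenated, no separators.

s1 (pos 1,3,5,7,9,11,13,15): 1⊕0⊕1⊕1⊕1⊕1⊕1⊕1 = 1
s2 (pos 2,3,6,7,10,11,14,15): 1⊕0⊕0⊕1⊕1⊕1⊕1⊕1 = 0
s4 (pos 4,5,6,7,12,13,14,15): 1⊕1⊕0⊕1⊕1⊕1⊕1⊕1 = 1
s8 (pos 8,9,10,11,12,13,14,15): 1⊕1⊕1⊕1⊕1⊕1⊕1⊕1 = 0
Syndrome s8…s1 = 0101 → error at position 5.
Flip position 5: 110110111111111 → 110100111111111

110100111111111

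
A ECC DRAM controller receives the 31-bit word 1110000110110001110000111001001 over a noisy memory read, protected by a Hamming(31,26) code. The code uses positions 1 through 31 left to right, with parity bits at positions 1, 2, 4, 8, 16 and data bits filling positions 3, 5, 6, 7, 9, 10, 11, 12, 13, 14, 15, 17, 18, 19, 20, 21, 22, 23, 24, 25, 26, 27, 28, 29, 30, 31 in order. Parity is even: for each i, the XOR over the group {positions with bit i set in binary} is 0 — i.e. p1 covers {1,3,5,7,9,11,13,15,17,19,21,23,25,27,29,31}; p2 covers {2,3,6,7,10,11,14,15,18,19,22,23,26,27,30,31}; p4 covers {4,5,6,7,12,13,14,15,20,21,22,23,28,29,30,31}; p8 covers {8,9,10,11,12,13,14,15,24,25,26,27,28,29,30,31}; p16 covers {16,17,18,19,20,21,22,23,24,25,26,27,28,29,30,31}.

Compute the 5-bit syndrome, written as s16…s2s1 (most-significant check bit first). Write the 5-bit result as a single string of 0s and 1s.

s1 (pos 1,3,5,7,9,11,13,15,17,19,21,23,25,27,29,31): 1⊕1⊕0⊕0⊕1⊕1⊕0⊕0⊕1⊕0⊕0⊕1⊕1⊕0⊕0⊕1 = 0
s2 (pos 2,3,6,7,10,11,14,15,18,19,22,23,26,27,30,31): 1⊕1⊕0⊕0⊕0⊕1⊕0⊕0⊕1⊕0⊕0⊕1⊕0⊕0⊕0⊕1 = 0
s4 (pos 4,5,6,7,12,13,14,15,20,21,22,23,28,29,30,31): 0⊕0⊕0⊕0⊕1⊕0⊕0⊕0⊕0⊕0⊕0⊕1⊕1⊕0⊕0⊕1 = 0
s8 (pos 8,9,10,11,12,13,14,15,24,25,26,27,28,29,30,31): 1⊕1⊕0⊕1⊕1⊕0⊕0⊕0⊕1⊕1⊕0⊕0⊕1⊕0⊕0⊕1 = 0
s16 (pos 16,17,18,19,20,21,22,23,24,25,26,27,28,29,30,31): 1⊕1⊕1⊕0⊕0⊕0⊕0⊕1⊕1⊕1⊕0⊕0⊕1⊕0⊕0⊕1 = 0
Syndrome s16…s1 = 00000 → no error.

00000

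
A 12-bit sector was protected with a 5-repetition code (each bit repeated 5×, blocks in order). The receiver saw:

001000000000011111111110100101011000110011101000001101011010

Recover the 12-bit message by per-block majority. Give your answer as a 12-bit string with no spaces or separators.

000110001011

Block 1 (00100): 1 one → 0
Block 2 (00000): 0 ones → 0
Block 3 (00011): 2 ones → 0
Block 4 (11111): 5 ones → 1
Block 5 (11101): 4 ones → 1
Block 6 (00101): 2 ones → 0
Block 7 (01100): 2 ones → 0
Block 8 (01100): 2 ones → 0
Block 9 (11101): 4 ones → 1
Block 10 (00000): 0 ones → 0
Block 11 (11010): 3 ones → 1
Block 12 (11010): 3 ones → 1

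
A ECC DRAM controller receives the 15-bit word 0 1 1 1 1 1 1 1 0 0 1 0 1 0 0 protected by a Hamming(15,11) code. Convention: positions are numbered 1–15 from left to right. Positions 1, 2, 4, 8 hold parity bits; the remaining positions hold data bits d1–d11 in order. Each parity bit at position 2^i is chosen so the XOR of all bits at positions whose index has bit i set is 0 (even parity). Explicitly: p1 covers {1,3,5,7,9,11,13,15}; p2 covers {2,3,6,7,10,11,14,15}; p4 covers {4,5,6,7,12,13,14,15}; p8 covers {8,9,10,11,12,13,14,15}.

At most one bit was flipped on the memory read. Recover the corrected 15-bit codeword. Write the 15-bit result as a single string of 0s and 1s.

011111110010101

s1 (pos 1,3,5,7,9,11,13,15): 0⊕1⊕1⊕1⊕0⊕1⊕1⊕0 = 1
s2 (pos 2,3,6,7,10,11,14,15): 1⊕1⊕1⊕1⊕0⊕1⊕0⊕0 = 1
s4 (pos 4,5,6,7,12,13,14,15): 1⊕1⊕1⊕1⊕0⊕1⊕0⊕0 = 1
s8 (pos 8,9,10,11,12,13,14,15): 1⊕0⊕0⊕1⊕0⊕1⊕0⊕0 = 1
Syndrome s8…s1 = 1111 → error at position 15.
Flip position 15: 011111110010100 → 011111110010101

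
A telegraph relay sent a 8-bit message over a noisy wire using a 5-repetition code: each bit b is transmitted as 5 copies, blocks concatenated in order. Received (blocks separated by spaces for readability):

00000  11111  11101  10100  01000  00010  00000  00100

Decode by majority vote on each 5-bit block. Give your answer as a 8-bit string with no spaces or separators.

Block 1 (00000): 0 ones → 0
Block 2 (11111): 5 ones → 1
Block 3 (11101): 4 ones → 1
Block 4 (10100): 2 ones → 0
Block 5 (01000): 1 one → 0
Block 6 (00010): 1 one → 0
Block 7 (00000): 0 ones → 0
Block 8 (00100): 1 one → 0

01100000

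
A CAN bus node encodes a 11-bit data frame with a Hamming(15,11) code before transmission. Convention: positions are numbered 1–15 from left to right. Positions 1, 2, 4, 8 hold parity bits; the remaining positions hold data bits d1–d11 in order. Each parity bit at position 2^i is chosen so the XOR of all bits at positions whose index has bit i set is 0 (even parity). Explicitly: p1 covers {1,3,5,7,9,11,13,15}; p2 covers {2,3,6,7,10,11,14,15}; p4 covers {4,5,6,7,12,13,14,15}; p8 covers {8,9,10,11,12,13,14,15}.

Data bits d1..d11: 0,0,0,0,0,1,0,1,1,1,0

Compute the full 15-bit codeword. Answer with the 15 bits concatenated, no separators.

100100000101110

Place data at non-parity positions: p1 p2 0 p4 0 0 0 p8 0 1 0 1 1 1 0
p1 (pos 1,3,5,7,9,11,13,15): XOR of data positions = 0⊕0⊕0⊕0⊕0⊕1⊕0 = 1
p2 (pos 2,3,6,7,10,11,14,15): XOR of data positions = 0⊕0⊕0⊕1⊕0⊕1⊕0 = 0
p4 (pos 4,5,6,7,12,13,14,15): XOR of data positions = 0⊕0⊕0⊕1⊕1⊕1⊕0 = 1
p8 (pos 8,9,10,11,12,13,14,15): XOR of data positions = 0⊕1⊕0⊕1⊕1⊕1⊕0 = 0
Codeword: 100100000101110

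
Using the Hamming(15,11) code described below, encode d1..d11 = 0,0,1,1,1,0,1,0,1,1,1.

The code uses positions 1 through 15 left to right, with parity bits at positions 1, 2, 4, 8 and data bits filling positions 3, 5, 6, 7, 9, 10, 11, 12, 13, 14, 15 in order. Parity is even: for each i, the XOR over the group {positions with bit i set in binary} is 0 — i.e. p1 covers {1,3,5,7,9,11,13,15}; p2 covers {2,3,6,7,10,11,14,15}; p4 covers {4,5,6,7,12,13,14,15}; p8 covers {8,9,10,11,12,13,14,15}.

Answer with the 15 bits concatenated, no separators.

Place data at non-parity positions: p1 p2 0 p4 0 1 1 p8 1 0 1 0 1 1 1
p1 (pos 1,3,5,7,9,11,13,15): XOR of data positions = 0⊕0⊕1⊕1⊕1⊕1⊕1 = 1
p2 (pos 2,3,6,7,10,11,14,15): XOR of data positions = 0⊕1⊕1⊕0⊕1⊕1⊕1 = 1
p4 (pos 4,5,6,7,12,13,14,15): XOR of data positions = 0⊕1⊕1⊕0⊕1⊕1⊕1 = 1
p8 (pos 8,9,10,11,12,13,14,15): XOR of data positions = 1⊕0⊕1⊕0⊕1⊕1⊕1 = 1
Codeword: 110101111010111

110101111010111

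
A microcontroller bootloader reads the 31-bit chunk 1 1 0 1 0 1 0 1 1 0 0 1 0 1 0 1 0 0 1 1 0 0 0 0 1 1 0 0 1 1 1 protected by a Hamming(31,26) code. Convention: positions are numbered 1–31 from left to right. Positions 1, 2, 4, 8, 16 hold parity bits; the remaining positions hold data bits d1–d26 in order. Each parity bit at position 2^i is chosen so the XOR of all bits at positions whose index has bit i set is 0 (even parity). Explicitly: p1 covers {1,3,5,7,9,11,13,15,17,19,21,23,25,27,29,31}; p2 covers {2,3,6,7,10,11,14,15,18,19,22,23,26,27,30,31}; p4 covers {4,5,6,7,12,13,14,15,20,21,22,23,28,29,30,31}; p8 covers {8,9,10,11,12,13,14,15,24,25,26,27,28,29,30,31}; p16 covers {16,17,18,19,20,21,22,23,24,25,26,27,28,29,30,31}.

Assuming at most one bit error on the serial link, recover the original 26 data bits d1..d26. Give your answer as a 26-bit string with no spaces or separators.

s1 (pos 1,3,5,7,9,11,13,15,17,19,21,23,25,27,29,31): 1⊕0⊕0⊕0⊕1⊕0⊕0⊕0⊕0⊕1⊕0⊕0⊕1⊕0⊕1⊕1 = 0
s2 (pos 2,3,6,7,10,11,14,15,18,19,22,23,26,27,30,31): 1⊕0⊕1⊕0⊕0⊕0⊕1⊕0⊕0⊕1⊕0⊕0⊕1⊕0⊕1⊕1 = 1
s4 (pos 4,5,6,7,12,13,14,15,20,21,22,23,28,29,30,31): 1⊕0⊕1⊕0⊕1⊕0⊕1⊕0⊕1⊕0⊕0⊕0⊕0⊕1⊕1⊕1 = 0
s8 (pos 8,9,10,11,12,13,14,15,24,25,26,27,28,29,30,31): 1⊕1⊕0⊕0⊕1⊕0⊕1⊕0⊕0⊕1⊕1⊕0⊕0⊕1⊕1⊕1 = 1
s16 (pos 16,17,18,19,20,21,22,23,24,25,26,27,28,29,30,31): 1⊕0⊕0⊕1⊕1⊕0⊕0⊕0⊕0⊕1⊕1⊕0⊕0⊕1⊕1⊕1 = 0
Syndrome s16…s1 = 01010 → error at position 10.
Flip position 10: 1101010110010101001100001100111 → 1101010111010101001100001100111
Read data bits from positions 3,5,6,7,9,10,11,12,13,14,15,17,18,19,20,21,22,23,24,25,26,27,28,29,30,31: 00101101010001100001100111

00101101010001100001100111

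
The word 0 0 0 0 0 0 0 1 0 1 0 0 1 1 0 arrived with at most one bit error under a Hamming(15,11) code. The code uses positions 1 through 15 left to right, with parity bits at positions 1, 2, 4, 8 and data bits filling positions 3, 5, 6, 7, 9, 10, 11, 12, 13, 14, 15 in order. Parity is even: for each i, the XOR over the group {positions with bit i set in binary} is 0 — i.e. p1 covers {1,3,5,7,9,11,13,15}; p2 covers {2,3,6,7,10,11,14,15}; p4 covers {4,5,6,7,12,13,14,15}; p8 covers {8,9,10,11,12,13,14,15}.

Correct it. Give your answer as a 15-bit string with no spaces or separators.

s1 (pos 1,3,5,7,9,11,13,15): 0⊕0⊕0⊕0⊕0⊕0⊕1⊕0 = 1
s2 (pos 2,3,6,7,10,11,14,15): 0⊕0⊕0⊕0⊕1⊕0⊕1⊕0 = 0
s4 (pos 4,5,6,7,12,13,14,15): 0⊕0⊕0⊕0⊕0⊕1⊕1⊕0 = 0
s8 (pos 8,9,10,11,12,13,14,15): 1⊕0⊕1⊕0⊕0⊕1⊕1⊕0 = 0
Syndrome s8…s1 = 0001 → error at position 1.
Flip position 1: 000000010100110 → 100000010100110

100000010100110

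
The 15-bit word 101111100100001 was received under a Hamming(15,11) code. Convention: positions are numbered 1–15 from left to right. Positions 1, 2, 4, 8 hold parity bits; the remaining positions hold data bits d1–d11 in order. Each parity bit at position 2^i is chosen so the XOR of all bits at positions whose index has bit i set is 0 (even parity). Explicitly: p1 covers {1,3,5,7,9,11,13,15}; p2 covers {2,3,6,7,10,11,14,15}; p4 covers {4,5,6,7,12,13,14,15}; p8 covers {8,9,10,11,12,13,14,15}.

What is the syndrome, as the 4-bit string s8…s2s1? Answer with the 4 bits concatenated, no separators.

0111

s1 (pos 1,3,5,7,9,11,13,15): 1⊕1⊕1⊕1⊕0⊕0⊕0⊕1 = 1
s2 (pos 2,3,6,7,10,11,14,15): 0⊕1⊕1⊕1⊕1⊕0⊕0⊕1 = 1
s4 (pos 4,5,6,7,12,13,14,15): 1⊕1⊕1⊕1⊕0⊕0⊕0⊕1 = 1
s8 (pos 8,9,10,11,12,13,14,15): 0⊕0⊕1⊕0⊕0⊕0⊕0⊕1 = 0
Syndrome s8…s1 = 0111 → error at position 7.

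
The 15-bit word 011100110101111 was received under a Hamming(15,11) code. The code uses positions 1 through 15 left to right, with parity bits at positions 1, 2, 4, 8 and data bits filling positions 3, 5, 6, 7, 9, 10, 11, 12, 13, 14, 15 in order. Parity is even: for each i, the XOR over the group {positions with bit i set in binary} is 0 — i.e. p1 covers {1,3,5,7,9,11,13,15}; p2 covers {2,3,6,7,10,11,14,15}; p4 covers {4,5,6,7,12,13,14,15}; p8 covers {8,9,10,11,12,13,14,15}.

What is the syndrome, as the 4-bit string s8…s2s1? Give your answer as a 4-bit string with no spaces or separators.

s1 (pos 1,3,5,7,9,11,13,15): 0⊕1⊕0⊕1⊕0⊕0⊕1⊕1 = 0
s2 (pos 2,3,6,7,10,11,14,15): 1⊕1⊕0⊕1⊕1⊕0⊕1⊕1 = 0
s4 (pos 4,5,6,7,12,13,14,15): 1⊕0⊕0⊕1⊕1⊕1⊕1⊕1 = 0
s8 (pos 8,9,10,11,12,13,14,15): 1⊕0⊕1⊕0⊕1⊕1⊕1⊕1 = 0
Syndrome s8…s1 = 0000 → no error.

0000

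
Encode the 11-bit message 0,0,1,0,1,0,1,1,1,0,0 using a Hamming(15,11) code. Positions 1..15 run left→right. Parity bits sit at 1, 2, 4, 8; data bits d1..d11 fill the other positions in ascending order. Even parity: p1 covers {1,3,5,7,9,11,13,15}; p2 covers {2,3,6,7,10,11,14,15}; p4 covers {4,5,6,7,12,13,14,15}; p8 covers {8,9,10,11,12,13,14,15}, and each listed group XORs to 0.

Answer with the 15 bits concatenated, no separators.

Place data at non-parity positions: p1 p2 0 p4 0 1 0 p8 1 0 1 1 1 0 0
p1 (pos 1,3,5,7,9,11,13,15): XOR of data positions = 0⊕0⊕0⊕1⊕1⊕1⊕0 = 1
p2 (pos 2,3,6,7,10,11,14,15): XOR of data positions = 0⊕1⊕0⊕0⊕1⊕0⊕0 = 0
p4 (pos 4,5,6,7,12,13,14,15): XOR of data positions = 0⊕1⊕0⊕1⊕1⊕0⊕0 = 1
p8 (pos 8,9,10,11,12,13,14,15): XOR of data positions = 1⊕0⊕1⊕1⊕1⊕0⊕0 = 0
Codeword: 100101001011100

100101001011100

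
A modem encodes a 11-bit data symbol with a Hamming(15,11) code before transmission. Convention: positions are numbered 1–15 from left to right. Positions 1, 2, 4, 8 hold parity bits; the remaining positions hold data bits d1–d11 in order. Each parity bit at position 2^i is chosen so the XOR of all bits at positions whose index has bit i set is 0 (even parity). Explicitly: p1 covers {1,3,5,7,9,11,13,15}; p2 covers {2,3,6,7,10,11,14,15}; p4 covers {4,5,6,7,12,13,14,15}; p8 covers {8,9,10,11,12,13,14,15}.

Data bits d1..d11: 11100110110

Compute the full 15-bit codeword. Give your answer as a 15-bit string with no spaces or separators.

Place data at non-parity positions: p1 p2 1 p4 1 1 0 p8 0 1 1 0 1 1 0
p1 (pos 1,3,5,7,9,11,13,15): XOR of data positions = 1⊕1⊕0⊕0⊕1⊕1⊕0 = 0
p2 (pos 2,3,6,7,10,11,14,15): XOR of data positions = 1⊕1⊕0⊕1⊕1⊕1⊕0 = 1
p4 (pos 4,5,6,7,12,13,14,15): XOR of data positions = 1⊕1⊕0⊕0⊕1⊕1⊕0 = 0
p8 (pos 8,9,10,11,12,13,14,15): XOR of data positions = 0⊕1⊕1⊕0⊕1⊕1⊕0 = 0
Codeword: 011011000110110

011011000110110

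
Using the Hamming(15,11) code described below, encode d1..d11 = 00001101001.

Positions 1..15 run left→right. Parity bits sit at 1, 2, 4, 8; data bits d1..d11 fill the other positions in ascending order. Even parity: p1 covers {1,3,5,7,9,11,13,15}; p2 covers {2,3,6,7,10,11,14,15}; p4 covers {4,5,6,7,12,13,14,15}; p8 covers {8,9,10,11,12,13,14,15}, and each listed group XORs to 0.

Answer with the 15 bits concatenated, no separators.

000000001101001

Place data at non-parity positions: p1 p2 0 p4 0 0 0 p8 1 1 0 1 0 0 1
p1 (pos 1,3,5,7,9,11,13,15): XOR of data positions = 0⊕0⊕0⊕1⊕0⊕0⊕1 = 0
p2 (pos 2,3,6,7,10,11,14,15): XOR of data positions = 0⊕0⊕0⊕1⊕0⊕0⊕1 = 0
p4 (pos 4,5,6,7,12,13,14,15): XOR of data positions = 0⊕0⊕0⊕1⊕0⊕0⊕1 = 0
p8 (pos 8,9,10,11,12,13,14,15): XOR of data positions = 1⊕1⊕0⊕1⊕0⊕0⊕1 = 0
Codeword: 000000001101001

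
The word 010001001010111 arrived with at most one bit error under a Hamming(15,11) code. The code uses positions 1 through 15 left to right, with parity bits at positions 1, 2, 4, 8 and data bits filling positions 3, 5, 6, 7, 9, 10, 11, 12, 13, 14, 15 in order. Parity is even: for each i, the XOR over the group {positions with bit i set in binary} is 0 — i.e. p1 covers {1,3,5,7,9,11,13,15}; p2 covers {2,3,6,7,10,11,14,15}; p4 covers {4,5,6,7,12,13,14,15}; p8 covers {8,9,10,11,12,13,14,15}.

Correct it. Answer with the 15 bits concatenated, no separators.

010001001110111

s1 (pos 1,3,5,7,9,11,13,15): 0⊕0⊕0⊕0⊕1⊕1⊕1⊕1 = 0
s2 (pos 2,3,6,7,10,11,14,15): 1⊕0⊕1⊕0⊕0⊕1⊕1⊕1 = 1
s4 (pos 4,5,6,7,12,13,14,15): 0⊕0⊕1⊕0⊕0⊕1⊕1⊕1 = 0
s8 (pos 8,9,10,11,12,13,14,15): 0⊕1⊕0⊕1⊕0⊕1⊕1⊕1 = 1
Syndrome s8…s1 = 1010 → error at position 10.
Flip position 10: 010001001010111 → 010001001110111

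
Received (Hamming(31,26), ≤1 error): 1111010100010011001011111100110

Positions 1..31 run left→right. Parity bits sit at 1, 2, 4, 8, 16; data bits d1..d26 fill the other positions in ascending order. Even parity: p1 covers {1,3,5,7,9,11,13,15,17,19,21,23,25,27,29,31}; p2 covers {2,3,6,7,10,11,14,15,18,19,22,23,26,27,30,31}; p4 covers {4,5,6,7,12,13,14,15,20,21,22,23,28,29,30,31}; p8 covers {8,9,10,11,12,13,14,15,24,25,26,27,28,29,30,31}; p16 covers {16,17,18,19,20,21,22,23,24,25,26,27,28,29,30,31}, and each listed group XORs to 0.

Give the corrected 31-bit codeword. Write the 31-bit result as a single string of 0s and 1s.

1111000100010011001011111100110

s1 (pos 1,3,5,7,9,11,13,15,17,19,21,23,25,27,29,31): 1⊕1⊕0⊕0⊕0⊕0⊕0⊕1⊕0⊕1⊕1⊕1⊕1⊕0⊕1⊕0 = 0
s2 (pos 2,3,6,7,10,11,14,15,18,19,22,23,26,27,30,31): 1⊕1⊕1⊕0⊕0⊕0⊕0⊕1⊕0⊕1⊕1⊕1⊕1⊕0⊕1⊕0 = 1
s4 (pos 4,5,6,7,12,13,14,15,20,21,22,23,28,29,30,31): 1⊕0⊕1⊕0⊕1⊕0⊕0⊕1⊕0⊕1⊕1⊕1⊕0⊕1⊕1⊕0 = 1
s8 (pos 8,9,10,11,12,13,14,15,24,25,26,27,28,29,30,31): 1⊕0⊕0⊕0⊕1⊕0⊕0⊕1⊕1⊕1⊕1⊕0⊕0⊕1⊕1⊕0 = 0
s16 (pos 16,17,18,19,20,21,22,23,24,25,26,27,28,29,30,31): 1⊕0⊕0⊕1⊕0⊕1⊕1⊕1⊕1⊕1⊕1⊕0⊕0⊕1⊕1⊕0 = 0
Syndrome s16…s1 = 00110 → error at position 6.
Flip position 6: 1111010100010011001011111100110 → 1111000100010011001011111100110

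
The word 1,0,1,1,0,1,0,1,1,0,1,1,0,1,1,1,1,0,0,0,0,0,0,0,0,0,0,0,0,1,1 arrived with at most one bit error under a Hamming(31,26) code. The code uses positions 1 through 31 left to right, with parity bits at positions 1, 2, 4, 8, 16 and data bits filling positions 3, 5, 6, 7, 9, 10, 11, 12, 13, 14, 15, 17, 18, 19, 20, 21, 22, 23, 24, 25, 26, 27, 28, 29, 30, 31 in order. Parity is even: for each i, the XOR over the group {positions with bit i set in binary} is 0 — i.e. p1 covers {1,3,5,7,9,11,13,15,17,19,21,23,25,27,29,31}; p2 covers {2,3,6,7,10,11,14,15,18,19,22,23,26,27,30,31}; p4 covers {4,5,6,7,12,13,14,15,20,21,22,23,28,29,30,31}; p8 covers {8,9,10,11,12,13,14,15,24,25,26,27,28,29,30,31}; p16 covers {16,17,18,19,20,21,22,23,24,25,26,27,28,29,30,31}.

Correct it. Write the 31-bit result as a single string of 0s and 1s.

1011011110110111100000000000011

s1 (pos 1,3,5,7,9,11,13,15,17,19,21,23,25,27,29,31): 1⊕1⊕0⊕0⊕1⊕1⊕0⊕1⊕1⊕0⊕0⊕0⊕0⊕0⊕0⊕1 = 1
s2 (pos 2,3,6,7,10,11,14,15,18,19,22,23,26,27,30,31): 0⊕1⊕1⊕0⊕0⊕1⊕1⊕1⊕0⊕0⊕0⊕0⊕0⊕0⊕1⊕1 = 1
s4 (pos 4,5,6,7,12,13,14,15,20,21,22,23,28,29,30,31): 1⊕0⊕1⊕0⊕1⊕0⊕1⊕1⊕0⊕0⊕0⊕0⊕0⊕0⊕1⊕1 = 1
s8 (pos 8,9,10,11,12,13,14,15,24,25,26,27,28,29,30,31): 1⊕1⊕0⊕1⊕1⊕0⊕1⊕1⊕0⊕0⊕0⊕0⊕0⊕0⊕1⊕1 = 0
s16 (pos 16,17,18,19,20,21,22,23,24,25,26,27,28,29,30,31): 1⊕1⊕0⊕0⊕0⊕0⊕0⊕0⊕0⊕0⊕0⊕0⊕0⊕0⊕1⊕1 = 0
Syndrome s16…s1 = 00111 → error at position 7.
Flip position 7: 1011010110110111100000000000011 → 1011011110110111100000000000011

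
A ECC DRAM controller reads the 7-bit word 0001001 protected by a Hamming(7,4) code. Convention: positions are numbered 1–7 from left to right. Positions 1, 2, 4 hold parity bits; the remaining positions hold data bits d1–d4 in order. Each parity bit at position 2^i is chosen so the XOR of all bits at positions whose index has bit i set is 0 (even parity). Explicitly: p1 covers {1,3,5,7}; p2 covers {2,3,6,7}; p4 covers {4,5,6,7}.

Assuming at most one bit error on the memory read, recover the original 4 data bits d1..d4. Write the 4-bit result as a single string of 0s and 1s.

s1 (pos 1,3,5,7): 0⊕0⊕0⊕1 = 1
s2 (pos 2,3,6,7): 0⊕0⊕0⊕1 = 1
s4 (pos 4,5,6,7): 1⊕0⊕0⊕1 = 0
Syndrome s4…s1 = 011 → error at position 3.
Flip position 3: 0001001 → 0011001
Read data bits from positions 3,5,6,7: 1001

1001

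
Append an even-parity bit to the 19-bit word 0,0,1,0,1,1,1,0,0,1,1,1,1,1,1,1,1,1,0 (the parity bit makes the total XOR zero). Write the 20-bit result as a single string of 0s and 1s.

00101110011111111101

XOR of the 19 data bits: 0⊕0⊕1⊕0⊕1⊕1⊕1⊕0⊕0⊕1⊕1⊕1⊕1⊕1⊕1⊕1⊕1⊕1⊕0 = 1
Parity bit = 1 (so all 20 bits XOR to 0).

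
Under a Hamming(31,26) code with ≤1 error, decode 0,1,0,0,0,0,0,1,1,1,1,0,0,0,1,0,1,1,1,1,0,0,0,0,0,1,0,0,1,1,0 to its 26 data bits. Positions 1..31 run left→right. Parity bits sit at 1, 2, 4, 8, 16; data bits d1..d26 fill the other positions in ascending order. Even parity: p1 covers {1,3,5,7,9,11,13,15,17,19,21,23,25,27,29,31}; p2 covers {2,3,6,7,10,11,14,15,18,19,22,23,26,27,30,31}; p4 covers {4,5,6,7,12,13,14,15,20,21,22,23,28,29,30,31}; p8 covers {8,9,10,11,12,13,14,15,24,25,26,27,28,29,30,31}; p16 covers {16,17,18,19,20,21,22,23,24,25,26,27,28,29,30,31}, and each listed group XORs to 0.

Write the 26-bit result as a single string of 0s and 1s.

00001110001111100000100110

s1 (pos 1,3,5,7,9,11,13,15,17,19,21,23,25,27,29,31): 0⊕0⊕0⊕0⊕1⊕1⊕0⊕1⊕1⊕1⊕0⊕0⊕0⊕0⊕1⊕0 = 0
s2 (pos 2,3,6,7,10,11,14,15,18,19,22,23,26,27,30,31): 1⊕0⊕0⊕0⊕1⊕1⊕0⊕1⊕1⊕1⊕0⊕0⊕1⊕0⊕1⊕0 = 0
s4 (pos 4,5,6,7,12,13,14,15,20,21,22,23,28,29,30,31): 0⊕0⊕0⊕0⊕0⊕0⊕0⊕1⊕1⊕0⊕0⊕0⊕0⊕1⊕1⊕0 = 0
s8 (pos 8,9,10,11,12,13,14,15,24,25,26,27,28,29,30,31): 1⊕1⊕1⊕1⊕0⊕0⊕0⊕1⊕0⊕0⊕1⊕0⊕0⊕1⊕1⊕0 = 0
s16 (pos 16,17,18,19,20,21,22,23,24,25,26,27,28,29,30,31): 0⊕1⊕1⊕1⊕1⊕0⊕0⊕0⊕0⊕0⊕1⊕0⊕0⊕1⊕1⊕0 = 1
Syndrome s16…s1 = 10000 → error at position 16.
Flip position 16: 0100000111100010111100000100110 → 0100000111100011111100000100110
Read data bits from positions 3,5,6,7,9,10,11,12,13,14,15,17,18,19,20,21,22,23,24,25,26,27,28,29,30,31: 00001110001111100000100110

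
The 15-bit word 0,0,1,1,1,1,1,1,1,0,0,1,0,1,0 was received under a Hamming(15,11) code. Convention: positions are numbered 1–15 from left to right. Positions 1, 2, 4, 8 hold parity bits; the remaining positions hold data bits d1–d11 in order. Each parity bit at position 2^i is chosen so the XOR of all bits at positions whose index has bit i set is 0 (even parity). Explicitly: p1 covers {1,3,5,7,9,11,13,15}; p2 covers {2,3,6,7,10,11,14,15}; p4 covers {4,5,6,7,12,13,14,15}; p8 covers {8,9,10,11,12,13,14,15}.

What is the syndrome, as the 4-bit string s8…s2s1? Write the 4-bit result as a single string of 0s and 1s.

s1 (pos 1,3,5,7,9,11,13,15): 0⊕1⊕1⊕1⊕1⊕0⊕0⊕0 = 0
s2 (pos 2,3,6,7,10,11,14,15): 0⊕1⊕1⊕1⊕0⊕0⊕1⊕0 = 0
s4 (pos 4,5,6,7,12,13,14,15): 1⊕1⊕1⊕1⊕1⊕0⊕1⊕0 = 0
s8 (pos 8,9,10,11,12,13,14,15): 1⊕1⊕0⊕0⊕1⊕0⊕1⊕0 = 0
Syndrome s8…s1 = 0000 → no error.

0000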